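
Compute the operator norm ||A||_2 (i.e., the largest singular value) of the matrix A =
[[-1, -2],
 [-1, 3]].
||A||_2 = sqrt((15 + sqrt(125))/2) ≈ 3.618 (= sqrt(largest eigenvalue of A^T A))

||A||_2 = sigma_max(A) = sqrt(lambda_max(A^T A)). Form the symmetric matrix M = A^T A =
[[2, -1],
 [-1, 13]].
Its characteristic polynomial (trace, determinant of M give the coefficients) is
  p(λ) = det(λ I - M) = λ^2 - 15λ + 25.
For λ^2 - 15λ + 25 the discriminant is 125. It is nonnegative but not a perfect square, so the roots are real and irrational: λ = (15 ± sqrt(125))/2 ≈ 13.0902, 1.9098.
So the eigenvalues of A^T A are ≈ 1.9098, 13.0902 (all ≥ 0, as they must be for A^T A). The largest is λ_max = (15 + sqrt(125))/2 ≈ 13.0902, hence ||A||_2 = sqrt(λ_max) = sqrt((15 + sqrt(125))/2) ≈ 3.618.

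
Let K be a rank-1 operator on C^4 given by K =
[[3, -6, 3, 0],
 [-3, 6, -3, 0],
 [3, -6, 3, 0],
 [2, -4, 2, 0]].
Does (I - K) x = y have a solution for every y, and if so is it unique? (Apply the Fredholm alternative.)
(I - K) is invertible (det(I - K) = -11 ≠ 0), so for every y in C^4 the equation (I - K) x = y has a unique solution.

K has rank 1, so it is an outer product K = u v^T: every row of K is a multiple of one row vector. Reading off the entries, u = (3, -3, 3, 2) and v = (1, -2, 1, 0) (row i of K equals u_i·v^T). A rank-one matrix u v^T satisfies K u = u (v·u) and kills the (3)-dimensional subspace v^⊥, so its characteristic polynomial is lambda^3 (lambda - v·u) with v·u = tr K = 12. Hence the eigenvalues of I - K are 1 (multiplicity 3) and 1 - (12) = -11, so det(I - K) = -11. (Direct check: I - K =
[[-2, 6, -3, 0],
 [3, -5, 3, 0],
 [-3, 6, -2, 0],
 [-2, 4, -2, 1]]
has determinant -11.) The finite-dimensional Fredholm alternative says: either (I - K) is invertible, or ker(I - K) ≠ {0} and then range(I - K) = ker((I - K)^*)^⊥, with dim ker(I - K) = dim ker((I - K)^*). Since det(I - K) ≠ 0, 1 is not an eigenvalue of K and ker(I - K) = {0}, so we are in the first case: for every y there is a unique x = (I - K)^(-1) y. Explicitly, by the Sherman–Morrison formula, (I - u v^T)^(-1) = I + u v^T/(1 - v·u), i.e. (I - K)^(-1) = I + K/(-11).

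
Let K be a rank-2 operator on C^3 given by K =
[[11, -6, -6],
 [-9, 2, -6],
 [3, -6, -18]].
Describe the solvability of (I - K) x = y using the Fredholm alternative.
(I - K) is invertible (det(I - K) = -278 ≠ 0), so for every y in C^3 the equation (I - K) x = y has a unique solution.

K has rank 2 and factors as K = U V^T = u1 v1^T + u2 v2^T with u1 = (-3, 1, -3), v1 = (-3, 2, 3), u2 = (1, -3, -3), v2 = (2, 0, 3) (multiplying out reproduces the displayed K). The nonzero eigenvalues of U V^T coincide with those of the 2 x 2 matrix G = V^T U = [[v1·u1, v1·u2], [v2·u1, v2·u2]] = [[2, -18], [-15, -7]], and by the Sylvester determinant identity det(I_3 - U V^T) = det(I_2 - V^T U) = det([[-1, 18], [15, 8]]) = (-1)(8) - (18)(15) = -278. (Direct check: I - K =
[[-10, 6, 6],
 [9, -1, 6],
 [-3, 6, 19]]
has determinant -278.) The finite-dimensional Fredholm alternative says: either (I - K) is invertible, or ker(I - K) ≠ {0} and then range(I - K) = ker((I - K)^*)^⊥, with dim ker(I - K) = dim ker((I - K)^*). Since det(I - K) ≠ 0, 1 is not an eigenvalue of K and ker(I - K) = {0}, so we are in the first case: for every y there is a unique x = (I - K)^(-1) y. (Explicitly, by the Woodbury identity, (I - U V^T)^(-1) = I + U (I_2 - G)^(-1) V^T.)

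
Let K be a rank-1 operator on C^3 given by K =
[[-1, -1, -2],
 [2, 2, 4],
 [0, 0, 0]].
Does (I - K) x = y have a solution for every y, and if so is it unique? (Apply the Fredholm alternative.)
(I - K) is singular (det(I - K) = 0, i.e. 1 ∈ sigma(K)). (I - K) x = y is solvable iff y ⊥ ker((I - K)^*) = span{(-1, -1, -2)}, i.e. iff -y_1 - y_2 - 2y_3 = 0. When solvable, the solutions are x = y + c·(1, -2, 0), c arbitrary (ker(I - K) = span{(1, -2, 0)}, dimension 1).

K has rank 1, so it is an outer product K = u v^T: every row of K is a multiple of one row vector. Reading off the entries, u = (1, -2, 0) and v = (-1, -1, -2) (row i of K equals u_i·v^T). A rank-one matrix u v^T satisfies K u = u (v·u) and kills the (2)-dimensional subspace v^⊥, so its characteristic polynomial is lambda^2 (lambda - v·u) with v·u = tr K = 1. Hence the eigenvalues of I - K are 1 (multiplicity 2) and 1 - (1) = 0, so det(I - K) = 0. (Direct check: I - K =
[[2, 1, 2],
 [-2, -1, -4],
 [0, 0, 1]]
has determinant 0.) So 1 is an eigenvalue of K and (I - K) is not invertible. The finite-dimensional Fredholm alternative says: either (I - K) is invertible, or ker(I - K) ≠ {0} and then range(I - K) = ker((I - K)^*)^⊥, with dim ker(I - K) = dim ker((I - K)^*). We are in the second case, so we need both kernels. Kernel of I - K: (I - K) u = u - u (v·u) = u - u = 0, so ker(I - K) = span{u} = span{(1, -2, 0)} (it is exactly 1-dimensional because rank(I - K) = 2). Kernel of the adjoint: K is real, so (I - K)^* = I - K^T = I - v u^T, and (I - v u^T) v = v - v (u·v) = 0; hence ker((I - K)^*) = span{v} = span{(-1, -1, -2)}. Therefore (I - K) x = y is solvable iff <y, v> = 0, i.e. iff -y_1 - y_2 - 2y_3 = 0. When this holds, K y = u (v·y) = 0, so (I - K) y = y and x = y is a particular solution; the full solution set is the line x = y + c·u = y + c·(1, -2, 0), c ∈ C.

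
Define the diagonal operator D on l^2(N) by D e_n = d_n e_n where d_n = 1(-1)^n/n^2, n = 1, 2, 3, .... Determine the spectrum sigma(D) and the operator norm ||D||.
sigma(D) = {1(-1)^n/n^2 : n ≥ 1} ∪ {0}; ||D|| = 1

A bounded diagonal operator on l^2 with diagonal entries d_n has spectrum equal to the closure of {d_n : n ≥ 1}: every d_n is an eigenvalue (with eigenvector e_n), so {d_n} ⊂ sigma(D); the spectrum is closed, so its closure is too; and for lambda not in the closure, (D - lambda I) has bounded inverse (the diagonal entries 1/(d_n - lambda) are bounded). For our sequence d_n = 1(-1)^n/n^2, n = 1, 2, 3, ...:
  - {d_n} = {1(-1)^n/n^2 : n ≥ 1}; the only limit point is 0
  - closure = {1(-1)^n/n^2 : n ≥ 1} ∪ {0}
For the norm: a diagonal operator has ||D|| = sup_n |d_n|. Here |d_n| = 1/n^2 is decreasing, so sup_n |d_n| = |d_1| = 1. So ||D|| = 1.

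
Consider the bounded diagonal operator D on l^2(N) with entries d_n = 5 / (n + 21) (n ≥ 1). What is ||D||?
||D|| = 5/22 (attained at n = 1)

For D diagonal, ||D|| = sup_n |d_n| = sup_n 5/(n + 21). This is positive and strictly decreasing in n, so the supremum is attained at n = 1: d_1 = 5/(1 + 21) = 5/22. Hence ||D|| = 5/22.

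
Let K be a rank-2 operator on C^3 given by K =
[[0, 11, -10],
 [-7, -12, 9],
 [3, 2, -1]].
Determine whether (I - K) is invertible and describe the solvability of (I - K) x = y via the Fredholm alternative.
(I - K) is invertible (det(I - K) = 115 ≠ 0), so for every y in C^3 the equation (I - K) x = y has a unique solution.

K has rank 2 and factors as K = U V^T = u1 v1^T + u2 v2^T with u1 = (-1, 3, -1), v1 = (-3, -2, 1), u2 = (-3, 2, 0), v2 = (1, -3, 3) (multiplying out reproduces the displayed K). The nonzero eigenvalues of U V^T coincide with those of the 2 x 2 matrix G = V^T U = [[v1·u1, v1·u2], [v2·u1, v2·u2]] = [[-4, 5], [-13, -9]], and by the Sylvester determinant identity det(I_3 - U V^T) = det(I_2 - V^T U) = det([[5, -5], [13, 10]]) = (5)(10) - (-5)(13) = 115. (Direct check: I - K =
[[1, -11, 10],
 [7, 13, -9],
 [-3, -2, 2]]
has determinant 115.) The finite-dimensional Fredholm alternative says: either (I - K) is invertible, or ker(I - K) ≠ {0} and then range(I - K) = ker((I - K)^*)^⊥, with dim ker(I - K) = dim ker((I - K)^*). Since det(I - K) ≠ 0, 1 is not an eigenvalue of K and ker(I - K) = {0}, so we are in the first case: for every y there is a unique x = (I - K)^(-1) y. (Explicitly, by the Woodbury identity, (I - U V^T)^(-1) = I + U (I_2 - G)^(-1) V^T.)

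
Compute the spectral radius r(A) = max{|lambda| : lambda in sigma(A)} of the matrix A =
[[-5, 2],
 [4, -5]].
r(A) = (10 + sqrt(32))/2 ≈ 7.8284

The eigenvalues of A are the roots of its characteristic polynomial. With M = A (coefficients from the trace and determinant):
  p(λ) = det(λ I - M) = λ^2 + 10λ + 17.
For λ^2 + 10λ + 17 the discriminant is 32. It is nonnegative but not a perfect square, so the roots are real and irrational: λ = (-10 ± sqrt(32))/2 ≈ -2.1716, -7.8284.
Thus the eigenvalues (to 4 decimals) are -2.1716 (modulus 2.1716); -7.8284 (modulus 7.8284). The spectral radius is the largest modulus: r(A) = (10 + sqrt(32))/2 ≈ 7.8284. (Cross-check: r(A) ≤ ||A||_2 ≈ 8.099; equality holds whenever A is normal, though it can also hold for some non-normal A.)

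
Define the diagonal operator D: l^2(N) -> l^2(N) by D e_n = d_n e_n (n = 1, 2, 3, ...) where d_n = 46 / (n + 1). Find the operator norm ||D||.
||D|| = 23 (attained at n = 1)

For D diagonal, ||D|| = sup_n |d_n| = sup_n 46/(n + 1). This is positive and strictly decreasing in n, so the supremum is attained at n = 1: d_1 = 46/(1 + 1) = 23. Hence ||D|| = 23.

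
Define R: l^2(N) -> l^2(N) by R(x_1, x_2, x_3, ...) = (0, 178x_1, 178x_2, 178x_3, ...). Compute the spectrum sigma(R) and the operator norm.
sigma(R) = closed disk {z in C : |z| ≤ 178}; ||R|| = 178

Note R = 178·U where U is the unit right shift (U x)_k = x_{k-1} (with x_0 := 0); so ||R|| = 178||U|| and sigma(R) = 178·sigma(U). ||R x||^2 = sum_{k≥1} |178x_k|^2 = 31684||x||^2, so ||R|| = 178 and sigma(R) ⊂ {|z| ≤ 178}. For any |lambda| < 178, the equation (R - lambda I) x = 0 forces x_1 = 0, then 178x_k = lambda x_{k+1} ⇒ x = 0, so R has no eigenvalues. But (R - lambda I) is not surjective for |lambda| < 178: solving (R - lambda I) x = e_1 would require x_n proportional to (lambda/178)^(-n), which is not in l^2. So every |lambda| < 178 lies in the residual spectrum. The boundary |lambda| = 178 is in the approximate point spectrum (the spectrum is closed). Hence sigma(R) is the closed disk of radius 178.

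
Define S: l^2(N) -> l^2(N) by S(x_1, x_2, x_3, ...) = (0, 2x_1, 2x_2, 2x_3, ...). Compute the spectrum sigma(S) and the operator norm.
sigma(S) = closed disk {z in C : |z| ≤ 2}; ||S|| = 2

Note S = 2·U where U is the unit right shift (U x)_k = x_{k-1} (with x_0 := 0); so ||S|| = 2||U|| and sigma(S) = 2·sigma(U). ||S x||^2 = sum_{k≥1} |2x_k|^2 = 4||x||^2, so ||S|| = 2 and sigma(S) ⊂ {|z| ≤ 2}. For any |lambda| < 2, the equation (S - lambda I) x = 0 forces x_1 = 0, then 2x_k = lambda x_{k+1} ⇒ x = 0, so S has no eigenvalues. But (S - lambda I) is not surjective for |lambda| < 2: solving (S - lambda I) x = e_1 would require x_n proportional to (lambda/2)^(-n), which is not in l^2. So every |lambda| < 2 lies in the residual spectrum. The boundary |lambda| = 2 is in the approximate point spectrum (the spectrum is closed). Hence sigma(S) is the closed disk of radius 2.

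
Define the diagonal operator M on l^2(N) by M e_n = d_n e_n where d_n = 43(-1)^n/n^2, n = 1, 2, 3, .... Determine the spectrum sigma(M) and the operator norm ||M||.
sigma(M) = {43(-1)^n/n^2 : n ≥ 1} ∪ {0}; ||M|| = 43

A bounded diagonal operator on l^2 with diagonal entries d_n has spectrum equal to the closure of {d_n : n ≥ 1}: every d_n is an eigenvalue (with eigenvector e_n), so {d_n} ⊂ sigma(M); the spectrum is closed, so its closure is too; and for lambda not in the closure, (M - lambda I) has bounded inverse (the diagonal entries 1/(d_n - lambda) are bounded). For our sequence d_n = 43(-1)^n/n^2, n = 1, 2, 3, ...:
  - {d_n} = {43(-1)^n/n^2 : n ≥ 1}; the only limit point is 0
  - closure = {43(-1)^n/n^2 : n ≥ 1} ∪ {0}
For the norm: a diagonal operator has ||M|| = sup_n |d_n|. Here |d_n| = 43/n^2 is decreasing, so sup_n |d_n| = |d_1| = 43. So ||M|| = 43.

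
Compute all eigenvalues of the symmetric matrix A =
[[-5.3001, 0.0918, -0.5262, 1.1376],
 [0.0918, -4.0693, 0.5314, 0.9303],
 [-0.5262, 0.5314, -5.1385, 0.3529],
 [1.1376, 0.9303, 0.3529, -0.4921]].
sigma(A) ≈ {-6, -5, -4, 0}

A is real symmetric, so its spectrum consists of real eigenvalues. Expanding the characteristic polynomial of the displayed matrix gives
  det(λ I - A) = p(λ) = λ^4 + (15)λ^3 + (74)λ^2 + (119.9984)λ + (-0.0045).
Solving p(λ) = 0 yields eigenvalues ≈ -6, -5, -4, 0. (A is shown rounded to 4 decimals, so these recover the underlying integer eigenvalues to within that precision.)
Verification: the trace of A = -15 equals the sum of eigenvalues -15, and det(A) ≈ -0.0045 matches the eigenvalue product 0.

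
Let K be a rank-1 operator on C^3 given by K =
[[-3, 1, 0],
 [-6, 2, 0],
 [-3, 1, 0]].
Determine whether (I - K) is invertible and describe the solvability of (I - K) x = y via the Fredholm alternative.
(I - K) is invertible (det(I - K) = 2 ≠ 0), so for every y in C^3 the equation (I - K) x = y has a unique solution.

K has rank 1, so it is an outer product K = u v^T: every row of K is a multiple of one row vector. Reading off the entries, u = (-1, -2, -1) and v = (3, -1, 0) (row i of K equals u_i·v^T). A rank-one matrix u v^T satisfies K u = u (v·u) and kills the (2)-dimensional subspace v^⊥, so its characteristic polynomial is lambda^2 (lambda - v·u) with v·u = tr K = -1. Hence the eigenvalues of I - K are 1 (multiplicity 2) and 1 - (-1) = 2, so det(I - K) = 2. (Direct check: I - K =
[[4, -1, 0],
 [6, -1, 0],
 [3, -1, 1]]
has determinant 2.) The finite-dimensional Fredholm alternative says: either (I - K) is invertible, or ker(I - K) ≠ {0} and then range(I - K) = ker((I - K)^*)^⊥, with dim ker(I - K) = dim ker((I - K)^*). Since det(I - K) ≠ 0, 1 is not an eigenvalue of K and ker(I - K) = {0}, so we are in the first case: for every y there is a unique x = (I - K)^(-1) y. Explicitly, by the Sherman–Morrison formula, (I - u v^T)^(-1) = I + u v^T/(1 - v·u), i.e. (I - K)^(-1) = I + K/(2).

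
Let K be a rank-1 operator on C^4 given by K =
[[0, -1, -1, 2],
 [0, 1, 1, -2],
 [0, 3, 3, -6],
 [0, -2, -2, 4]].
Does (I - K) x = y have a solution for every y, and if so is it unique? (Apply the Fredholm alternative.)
(I - K) is invertible (det(I - K) = -7 ≠ 0), so for every y in C^4 the equation (I - K) x = y has a unique solution.

K has rank 1, so it is an outer product K = u v^T: every row of K is a multiple of one row vector. Reading off the entries, u = (1, -1, -3, 2) and v = (0, -1, -1, 2) (row i of K equals u_i·v^T). A rank-one matrix u v^T satisfies K u = u (v·u) and kills the (3)-dimensional subspace v^⊥, so its characteristic polynomial is lambda^3 (lambda - v·u) with v·u = tr K = 8. Hence the eigenvalues of I - K are 1 (multiplicity 3) and 1 - (8) = -7, so det(I - K) = -7. (Direct check: I - K =
[[1, 1, 1, -2],
 [0, 0, -1, 2],
 [0, -3, -2, 6],
 [0, 2, 2, -3]]
has determinant -7.) The finite-dimensional Fredholm alternative says: either (I - K) is invertible, or ker(I - K) ≠ {0} and then range(I - K) = ker((I - K)^*)^⊥, with dim ker(I - K) = dim ker((I - K)^*). Since det(I - K) ≠ 0, 1 is not an eigenvalue of K and ker(I - K) = {0}, so we are in the first case: for every y there is a unique x = (I - K)^(-1) y. Explicitly, by the Sherman–Morrison formula, (I - u v^T)^(-1) = I + u v^T/(1 - v·u), i.e. (I - K)^(-1) = I + K/(-7).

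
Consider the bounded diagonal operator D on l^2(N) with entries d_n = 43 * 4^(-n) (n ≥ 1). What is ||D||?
||D|| = 43/4 (attained at n = 1)

For D diagonal, ||D|| = sup_n |d_n|. The sequence d_n = 43 * 4^(-n) is positive and strictly decreasing (ratio 4^(-1) < 1), so the supremum is d_1 = 43/4. Hence ||D|| = 43/4.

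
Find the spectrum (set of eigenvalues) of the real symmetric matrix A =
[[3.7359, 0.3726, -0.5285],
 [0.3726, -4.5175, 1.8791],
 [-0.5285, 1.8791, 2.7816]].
sigma(A) ≈ {-5, 3, 4}

A is real symmetric, so its spectrum consists of real eigenvalues. Expanding the characteristic polynomial of the displayed matrix gives
  det(λ I - A) = p(λ) = λ^3 + (-2)λ^2 + (-23)λ + (60).
Solving p(λ) = 0 yields eigenvalues ≈ -5, 3, 4. (A is shown rounded to 4 decimals, so these recover the underlying integer eigenvalues to within that precision.)
Verification: the trace of A = 2 equals the sum of eigenvalues 2, and det(A) ≈ -60.0008 matches the eigenvalue product -60.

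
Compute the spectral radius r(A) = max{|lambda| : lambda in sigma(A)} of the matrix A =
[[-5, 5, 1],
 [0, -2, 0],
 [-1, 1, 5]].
r(A) = sqrt(96)/2 ≈ 4.899

The eigenvalues of A are the roots of its characteristic polynomial. With M = A (coefficients from the trace, the sum of principal 2x2 minors, and det A):
  p(λ) = det(λ I - M) = λ^3 + 2λ^2 - 24λ - 48.
By the rational root theorem any rational root is an integer divisor of 48. Testing λ = -2: p(-2) = -8 + 8 + 48 - 48 = 0, so λ = -2 is a root. Dividing out (λ + 2) leaves p(λ) = (λ + 2)(λ^2 - 24). For λ^2 - 24 the discriminant is 96. It is nonnegative but not a perfect square, so the roots are real and irrational: λ = ± sqrt(96)/2 ≈ 4.899, -4.899.
Thus the eigenvalues (to 4 decimals) are 4.899 (modulus 4.899); -4.899 (modulus 4.899); -2 (modulus 2). The spectral radius is the largest modulus: r(A) = sqrt(96)/2 ≈ 4.899. (Cross-check: r(A) ≤ ||A||_2 ≈ 7.7433; equality holds whenever A is normal, though it can also hold for some non-normal A.)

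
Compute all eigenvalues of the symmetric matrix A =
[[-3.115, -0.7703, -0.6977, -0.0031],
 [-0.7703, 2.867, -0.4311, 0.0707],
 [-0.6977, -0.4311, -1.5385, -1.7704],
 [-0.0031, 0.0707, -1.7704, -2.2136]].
sigma(A) ≈ {-4, -3, 0, 3}

A is real symmetric, so its spectrum consists of real eigenvalues. Expanding the characteristic polynomial of the displayed matrix gives
  det(λ I - A) = p(λ) = λ^4 + (4)λ^3 + (-9)λ^2 + (-36)λ + (0).
Solving p(λ) = 0 yields eigenvalues ≈ -4, -3, 0, 3. (A is shown rounded to 4 decimals, so these recover the underlying integer eigenvalues to within that precision.)
Verification: the trace of A = -4 equals the sum of eigenvalues -4, and det(A) ≈ 0.0005 matches the eigenvalue product 0.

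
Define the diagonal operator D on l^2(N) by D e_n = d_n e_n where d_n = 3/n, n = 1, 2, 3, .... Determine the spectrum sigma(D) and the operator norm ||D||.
sigma(D) = {3/n : n ≥ 1} ∪ {0}; ||D|| = 3

A bounded diagonal operator on l^2 with diagonal entries d_n has spectrum equal to the closure of {d_n : n ≥ 1}: every d_n is an eigenvalue (with eigenvector e_n), so {d_n} ⊂ sigma(D); the spectrum is closed, so its closure is too; and for lambda not in the closure, (D - lambda I) has bounded inverse (the diagonal entries 1/(d_n - lambda) are bounded). For our sequence d_n = 3/n, n = 1, 2, 3, ...:
  - {d_n} = {3/n : n ≥ 1}; the only limit point is 0
  - closure = {3/n : n ≥ 1} ∪ {0}
For the norm: a diagonal operator has ||D|| = sup_n |d_n|. Here d_n = 3/n is positive and decreasing, so sup_n |d_n| = d_1 = 3. So ||D|| = 3.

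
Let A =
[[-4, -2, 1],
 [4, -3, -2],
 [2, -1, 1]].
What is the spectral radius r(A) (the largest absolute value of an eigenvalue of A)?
r(A) ≈ 4.7117

The eigenvalues of A are the roots of its characteristic polynomial. With M = A (coefficients from the trace, the sum of principal 2x2 minors, and det A):
  p(λ) = det(λ I - M) = λ^3 + 6λ^2 + 9λ - 38.
No integer candidate from the rational root theorem (±divisors of 38) is a root, so the roots are irrational. The cubic discriminant is Δ = -43092 < 0, so there is one real root and a complex-conjugate pair. p(1) = -22 and p(2) = 12 have opposite signs, so a root lies in (1, 2); Newton's method refines it to λ ≈ 1.7117. Dividing out (λ - (1.7117)) leaves approximately λ^2 + 7.7117λ + 22.2001. For λ^2 + 7.7117λ + 22.2001 the discriminant is -29.3302. It is negative, so the remaining roots are the complex-conjugate pair λ ≈ -3.8559 ± 2.7079i. Their product equals the constant term, so |λ|^2 ≈ 22.2001 and |λ| ≈ 4.7117.
Thus the eigenvalues (to 4 decimals) are 1.7117 (modulus 1.7117); -3.8559 ± 2.7079i (modulus 4.7117). The spectral radius is the largest modulus: r(A) ≈ 4.7117. (Cross-check: r(A) ≤ ||A||_2 ≈ 6.3772; equality holds whenever A is normal, though it can also hold for some non-normal A.)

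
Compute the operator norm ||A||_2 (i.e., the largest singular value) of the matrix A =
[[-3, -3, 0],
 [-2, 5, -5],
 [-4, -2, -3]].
||A||_2 ≈ 7.7191 (= sqrt(largest eigenvalue of A^T A))

||A||_2 = sigma_max(A) = sqrt(lambda_max(A^T A)). Form the symmetric matrix M = A^T A =
[[29, 7, 22],
 [7, 38, -19],
 [22, -19, 34]].
Its characteristic polynomial (trace, sum of principal 2x2 minors, determinant of M give the coefficients) is
  p(λ) = det(λ I - M) = λ^3 - 101λ^2 + 2486λ - 1089.
No integer candidate from the rational root theorem (±divisors of 1089) is a root, so the roots are irrational. The cubic discriminant is Δ = 1990087121 > 0, so there are three distinct real roots. p(0) = -1089 and p(1) = 1297 have opposite signs, so a root lies in (0, 1); Newton's method refines it to λ ≈ 0.4461. p(40) = 751 and p(41) = -23 have opposite signs, so a root lies in (40, 41); Newton's method refines it to λ ≈ 40.9695. p(59) = -617 and p(60) = 471 have opposite signs, so a root lies in (59, 60); Newton's method refines it to λ ≈ 59.5844. Check (Vieta): the three roots sum to 101, matching tr M = 101.
So the eigenvalues of A^T A are ≈ 0.4461, 40.9695, 59.5844 (all ≥ 0, as they must be for A^T A). The largest is λ_max ≈ 59.5844, hence ||A||_2 = sqrt(λ_max) ≈ 7.7191.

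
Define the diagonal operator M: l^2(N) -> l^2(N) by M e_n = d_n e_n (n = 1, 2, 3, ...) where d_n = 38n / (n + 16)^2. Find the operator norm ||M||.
||M|| = 19/32 (attained at n = 16)

For M diagonal, ||M|| = sup_n |d_n|. Treat f(x) = 38x / (x + 16)^2 for real x > 0. By the quotient rule, f'(x) = 38(16 - x)/(x + 16)^3, which is positive for x < 16 and negative for x > 16. So f has a unique maximum at x = 16, and since 16 is a positive integer, the supremum over n ≥ 1 is attained at n = 16: d_16 = 38·16/(16 + 16)^2 = 38·16/1024 = 19/32. Hence ||M|| = 19/32.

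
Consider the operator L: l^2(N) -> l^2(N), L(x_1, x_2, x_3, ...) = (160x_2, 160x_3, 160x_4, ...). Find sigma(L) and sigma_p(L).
sigma(L) = closed disk {z in C : |z| ≤ 160}; sigma_p(L) = open disk {z in C : |z| < 160}

Note L = 160·V where V is the unit left shift (V x)_k = x_{k+1}; so sigma(L) = 160·sigma(V) and ||L|| = 160||V||. ||L x||^2 = 25600sum_{k≥2} |x_k|^2 ≤ 25600||x||^2, with equality on {x : x_1 = 0}, so ||L|| = 160. For any lambda with |lambda| < 160, set r = lambda/160 (|r| < 1); the vector x = (1, r, r^2, ...) is in l^2 and satisfies L x = 160(r, r^2, ...) = lambda x, so lambda is an eigenvalue. On the boundary |lambda| = 160 the geometric series diverges, so no l^2 eigenvector exists, but these lambda lie in the approximate point spectrum. Hence sigma(L) is the closed disk of radius 160 and sigma_p(L) is the open disk.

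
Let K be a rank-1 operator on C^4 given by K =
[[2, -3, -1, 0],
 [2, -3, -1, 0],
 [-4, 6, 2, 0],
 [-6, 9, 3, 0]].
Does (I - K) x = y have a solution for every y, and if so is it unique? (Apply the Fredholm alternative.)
(I - K) is singular (det(I - K) = 0, i.e. 1 ∈ sigma(K)). (I - K) x = y is solvable iff y ⊥ ker((I - K)^*) = span{(2, -3, -1, 0)}, i.e. iff 2y_1 - 3y_2 - y_3 = 0. When solvable, the solutions are x = y + c·(1, 1, -2, -3), c arbitrary (ker(I - K) = span{(1, 1, -2, -3)}, dimension 1).

K has rank 1, so it is an outer product K = u v^T: every row of K is a multiple of one row vector. Reading off the entries, u = (1, 1, -2, -3) and v = (2, -3, -1, 0) (row i of K equals u_i·v^T). A rank-one matrix u v^T satisfies K u = u (v·u) and kills the (3)-dimensional subspace v^⊥, so its characteristic polynomial is lambda^3 (lambda - v·u) with v·u = tr K = 1. Hence the eigenvalues of I - K are 1 (multiplicity 3) and 1 - (1) = 0, so det(I - K) = 0. (Direct check: I - K =
[[-1, 3, 1, 0],
 [-2, 4, 1, 0],
 [4, -6, -1, 0],
 [6, -9, -3, 1]]
has determinant 0.) So 1 is an eigenvalue of K and (I - K) is not invertible. The finite-dimensional Fredholm alternative says: either (I - K) is invertible, or ker(I - K) ≠ {0} and then range(I - K) = ker((I - K)^*)^⊥, with dim ker(I - K) = dim ker((I - K)^*). We are in the second case, so we need both kernels. Kernel of I - K: (I - K) u = u - u (v·u) = u - u = 0, so ker(I - K) = span{u} = span{(1, 1, -2, -3)} (it is exactly 1-dimensional because rank(I - K) = 3). Kernel of the adjoint: K is real, so (I - K)^* = I - K^T = I - v u^T, and (I - v u^T) v = v - v (u·v) = 0; hence ker((I - K)^*) = span{v} = span{(2, -3, -1, 0)}. Therefore (I - K) x = y is solvable iff <y, v> = 0, i.e. iff 2y_1 - 3y_2 - y_3 = 0. When this holds, K y = u (v·y) = 0, so (I - K) y = y and x = y is a particular solution; the full solution set is the line x = y + c·u = y + c·(1, 1, -2, -3), c ∈ C.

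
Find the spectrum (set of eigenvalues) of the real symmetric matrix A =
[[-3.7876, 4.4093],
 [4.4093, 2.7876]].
sigma(A) ≈ {-6, 5}

A is real symmetric, so its spectrum consists of real eigenvalues. Expanding the characteristic polynomial of the displayed matrix gives
  det(λ I - A) = p(λ) = λ^2 + (1)λ + (-30).
Solving p(λ) = 0 yields eigenvalues ≈ -6, 5. (A is shown rounded to 4 decimals, so these recover the underlying integer eigenvalues to within that precision.)
Verification: the trace of A = -1 equals the sum of eigenvalues -1, and det(A) ≈ -30.0002 matches the eigenvalue product -30.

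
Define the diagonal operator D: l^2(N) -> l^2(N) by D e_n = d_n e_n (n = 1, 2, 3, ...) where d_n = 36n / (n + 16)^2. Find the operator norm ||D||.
||D|| = 9/16 (attained at n = 16)

For D diagonal, ||D|| = sup_n |d_n|. Treat f(x) = 36x / (x + 16)^2 for real x > 0. By the quotient rule, f'(x) = 36(16 - x)/(x + 16)^3, which is positive for x < 16 and negative for x > 16. So f has a unique maximum at x = 16, and since 16 is a positive integer, the supremum over n ≥ 1 is attained at n = 16: d_16 = 36·16/(16 + 16)^2 = 36·16/1024 = 9/16. Hence ||D|| = 9/16.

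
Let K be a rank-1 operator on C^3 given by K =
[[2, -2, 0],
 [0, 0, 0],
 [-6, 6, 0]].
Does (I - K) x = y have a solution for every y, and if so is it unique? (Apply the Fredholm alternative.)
(I - K) is invertible (det(I - K) = -1 ≠ 0), so for every y in C^3 the equation (I - K) x = y has a unique solution.

K has rank 1, so it is an outer product K = u v^T: every row of K is a multiple of one row vector. Reading off the entries, u = (-1, 0, 3) and v = (-2, 2, 0) (row i of K equals u_i·v^T). A rank-one matrix u v^T satisfies K u = u (v·u) and kills the (2)-dimensional subspace v^⊥, so its characteristic polynomial is lambda^2 (lambda - v·u) with v·u = tr K = 2. Hence the eigenvalues of I - K are 1 (multiplicity 2) and 1 - (2) = -1, so det(I - K) = -1. (Direct check: I - K =
[[-1, 2, 0],
 [0, 1, 0],
 [6, -6, 1]]
has determinant -1.) The finite-dimensional Fredholm alternative says: either (I - K) is invertible, or ker(I - K) ≠ {0} and then range(I - K) = ker((I - K)^*)^⊥, with dim ker(I - K) = dim ker((I - K)^*). Since det(I - K) ≠ 0, 1 is not an eigenvalue of K and ker(I - K) = {0}, so we are in the first case: for every y there is a unique x = (I - K)^(-1) y. Explicitly, by the Sherman–Morrison formula, (I - u v^T)^(-1) = I + u v^T/(1 - v·u), i.e. (I - K)^(-1) = I - K.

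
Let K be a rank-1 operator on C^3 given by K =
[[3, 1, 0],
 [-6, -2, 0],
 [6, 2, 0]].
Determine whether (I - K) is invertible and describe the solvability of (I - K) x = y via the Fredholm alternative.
(I - K) is singular (det(I - K) = 0, i.e. 1 ∈ sigma(K)). (I - K) x = y is solvable iff y ⊥ ker((I - K)^*) = span{(3, 1, 0)}, i.e. iff 3y_1 + y_2 = 0. When solvable, the solutions are x = y + c·(1, -2, 2), c arbitrary (ker(I - K) = span{(1, -2, 2)}, dimension 1).

K has rank 1, so it is an outer product K = u v^T: every row of K is a multiple of one row vector. Reading off the entries, u = (1, -2, 2) and v = (3, 1, 0) (row i of K equals u_i·v^T). A rank-one matrix u v^T satisfies K u = u (v·u) and kills the (2)-dimensional subspace v^⊥, so its characteristic polynomial is lambda^2 (lambda - v·u) with v·u = tr K = 1. Hence the eigenvalues of I - K are 1 (multiplicity 2) and 1 - (1) = 0, so det(I - K) = 0. (Direct check: I - K =
[[-2, -1, 0],
 [6, 3, 0],
 [-6, -2, 1]]
has determinant 0.) So 1 is an eigenvalue of K and (I - K) is not invertible. The finite-dimensional Fredholm alternative says: either (I - K) is invertible, or ker(I - K) ≠ {0} and then range(I - K) = ker((I - K)^*)^⊥, with dim ker(I - K) = dim ker((I - K)^*). We are in the second case, so we need both kernels. Kernel of I - K: (I - K) u = u - u (v·u) = u - u = 0, so ker(I - K) = span{u} = span{(1, -2, 2)} (it is exactly 1-dimensional because rank(I - K) = 2). Kernel of the adjoint: K is real, so (I - K)^* = I - K^T = I - v u^T, and (I - v u^T) v = v - v (u·v) = 0; hence ker((I - K)^*) = span{v} = span{(3, 1, 0)}. Therefore (I - K) x = y is solvable iff <y, v> = 0, i.e. iff 3y_1 + y_2 = 0. When this holds, K y = u (v·y) = 0, so (I - K) y = y and x = y is a particular solution; the full solution set is the line x = y + c·u = y + c·(1, -2, 2), c ∈ C.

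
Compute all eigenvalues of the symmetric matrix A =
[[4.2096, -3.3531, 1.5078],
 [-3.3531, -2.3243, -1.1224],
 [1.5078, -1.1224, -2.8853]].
sigma(A) ≈ {-4, -3, 6}

A is real symmetric, so its spectrum consists of real eigenvalues. Expanding the characteristic polynomial of the displayed matrix gives
  det(λ I - A) = p(λ) = λ^3 + (1)λ^2 + (-30)λ + (-72.0014).
Solving p(λ) = 0 yields eigenvalues ≈ -4, -3, 6. (A is shown rounded to 4 decimals, so these recover the underlying integer eigenvalues to within that precision.)
Verification: the trace of A = -1 equals the sum of eigenvalues -1, and det(A) ≈ 72.0014 matches the eigenvalue product 72.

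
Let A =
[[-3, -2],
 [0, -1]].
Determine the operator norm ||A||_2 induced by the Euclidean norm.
||A||_2 = sqrt((14 + sqrt(160))/2) ≈ 3.6503 (= sqrt(largest eigenvalue of A^T A))

||A||_2 = sigma_max(A) = sqrt(lambda_max(A^T A)). Form the symmetric matrix M = A^T A =
[[9, 6],
 [6, 5]].
Its characteristic polynomial (trace, determinant of M give the coefficients) is
  p(λ) = det(λ I - M) = λ^2 - 14λ + 9.
For λ^2 - 14λ + 9 the discriminant is 160. It is nonnegative but not a perfect square, so the roots are real and irrational: λ = (14 ± sqrt(160))/2 ≈ 13.3246, 0.6754.
So the eigenvalues of A^T A are ≈ 0.6754, 13.3246 (all ≥ 0, as they must be for A^T A). The largest is λ_max = (14 + sqrt(160))/2 ≈ 13.3246, hence ||A||_2 = sqrt(λ_max) = sqrt((14 + sqrt(160))/2) ≈ 3.6503.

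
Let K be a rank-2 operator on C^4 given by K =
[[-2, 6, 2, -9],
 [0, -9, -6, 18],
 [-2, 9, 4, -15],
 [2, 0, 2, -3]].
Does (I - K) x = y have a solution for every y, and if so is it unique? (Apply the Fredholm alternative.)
(I - K) is invertible (det(I - K) = 112 ≠ 0), so for every y in C^4 the equation (I - K) x = y has a unique solution.

K has rank 2 and factors as K = U V^T = u1 v1^T + u2 v2^T with u1 = (-2, 3, -3, 0), v1 = (2, -3, 0, 3), u2 = (1, -3, 2, 1), v2 = (2, 0, 2, -3) (multiplying out reproduces the displayed K). The nonzero eigenvalues of U V^T coincide with those of the 2 x 2 matrix G = V^T U = [[v1·u1, v1·u2], [v2·u1, v2·u2]] = [[-13, 14], [-10, 3]], and by the Sylvester determinant identity det(I_4 - U V^T) = det(I_2 - V^T U) = det([[14, -14], [10, -2]]) = (14)(-2) - (-14)(10) = 112. (Direct check: I - K =
[[3, -6, -2, 9],
 [0, 10, 6, -18],
 [2, -9, -3, 15],
 [-2, 0, -2, 4]]
has determinant 112.) The finite-dimensional Fredholm alternative says: either (I - K) is invertible, or ker(I - K) ≠ {0} and then range(I - K) = ker((I - K)^*)^⊥, with dim ker(I - K) = dim ker((I - K)^*). Since det(I - K) ≠ 0, 1 is not an eigenvalue of K and ker(I - K) = {0}, so we are in the first case: for every y there is a unique x = (I - K)^(-1) y. (Explicitly, by the Woodbury identity, (I - U V^T)^(-1) = I + U (I_2 - G)^(-1) V^T.)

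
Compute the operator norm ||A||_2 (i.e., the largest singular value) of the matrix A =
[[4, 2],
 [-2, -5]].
||A||_2 = sqrt((49 + sqrt(1377))/2) ≈ 6.5616 (= sqrt(largest eigenvalue of A^T A))

||A||_2 = sigma_max(A) = sqrt(lambda_max(A^T A)). Form the symmetric matrix M = A^T A =
[[20, 18],
 [18, 29]].
Its characteristic polynomial (trace, determinant of M give the coefficients) is
  p(λ) = det(λ I - M) = λ^2 - 49λ + 256.
For λ^2 - 49λ + 256 the discriminant is 1377. It is nonnegative but not a perfect square, so the roots are real and irrational: λ = (49 ± sqrt(1377))/2 ≈ 43.054, 5.946.
So the eigenvalues of A^T A are ≈ 5.946, 43.054 (all ≥ 0, as they must be for A^T A). The largest is λ_max = (49 + sqrt(1377))/2 ≈ 43.054, hence ||A||_2 = sqrt(λ_max) = sqrt((49 + sqrt(1377))/2) ≈ 6.5616.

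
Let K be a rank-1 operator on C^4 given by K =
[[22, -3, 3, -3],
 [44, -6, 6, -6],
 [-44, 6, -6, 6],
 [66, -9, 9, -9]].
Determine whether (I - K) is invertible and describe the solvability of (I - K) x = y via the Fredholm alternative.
(I - K) is singular (det(I - K) = 0, i.e. 1 ∈ sigma(K)). (I - K) x = y is solvable iff y ⊥ ker((I - K)^*) = span{(22, -3, 3, -3)}, i.e. iff 22y_1 - 3y_2 + 3y_3 - 3y_4 = 0. When solvable, the solutions are x = y + c·(1, 2, -2, 3), c arbitrary (ker(I - K) = span{(1, 2, -2, 3)}, dimension 1).

K has rank 1, so it is an outer product K = u v^T: every row of K is a multiple of one row vector. Reading off the entries, u = (1, 2, -2, 3) and v = (22, -3, 3, -3) (row i of K equals u_i·v^T). A rank-one matrix u v^T satisfies K u = u (v·u) and kills the (3)-dimensional subspace v^⊥, so its characteristic polynomial is lambda^3 (lambda - v·u) with v·u = tr K = 1. Hence the eigenvalues of I - K are 1 (multiplicity 3) and 1 - (1) = 0, so det(I - K) = 0. (Direct check: I - K =
[[-21, 3, -3, 3],
 [-44, 7, -6, 6],
 [44, -6, 7, -6],
 [-66, 9, -9, 10]]
has determinant 0.) So 1 is an eigenvalue of K and (I - K) is not invertible. The finite-dimensional Fredholm alternative says: either (I - K) is invertible, or ker(I - K) ≠ {0} and then range(I - K) = ker((I - K)^*)^⊥, with dim ker(I - K) = dim ker((I - K)^*). We are in the second case, so we need both kernels. Kernel of I - K: (I - K) u = u - u (v·u) = u - u = 0, so ker(I - K) = span{u} = span{(1, 2, -2, 3)} (it is exactly 1-dimensional because rank(I - K) = 3). Kernel of the adjoint: K is real, so (I - K)^* = I - K^T = I - v u^T, and (I - v u^T) v = v - v (u·v) = 0; hence ker((I - K)^*) = span{v} = span{(22, -3, 3, -3)}. Therefore (I - K) x = y is solvable iff <y, v> = 0, i.e. iff 22y_1 - 3y_2 + 3y_3 - 3y_4 = 0. When this holds, K y = u (v·y) = 0, so (I - K) y = y and x = y is a particular solution; the full solution set is the line x = y + c·u = y + c·(1, 2, -2, 3), c ∈ C.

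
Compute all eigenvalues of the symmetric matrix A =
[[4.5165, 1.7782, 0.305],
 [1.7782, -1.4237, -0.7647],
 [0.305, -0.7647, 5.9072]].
sigma(A) ≈ {-2, 5, 6}

A is real symmetric, so its spectrum consists of real eigenvalues. Expanding the characteristic polynomial of the displayed matrix gives
  det(λ I - A) = p(λ) = λ^3 + (-9)λ^2 + (8)λ + (60).
Solving p(λ) = 0 yields eigenvalues ≈ -2, 5, 6. (A is shown rounded to 4 decimals, so these recover the underlying integer eigenvalues to within that precision.)
Verification: the trace of A = 9 equals the sum of eigenvalues 9, and det(A) ≈ -60.0008 matches the eigenvalue product -60.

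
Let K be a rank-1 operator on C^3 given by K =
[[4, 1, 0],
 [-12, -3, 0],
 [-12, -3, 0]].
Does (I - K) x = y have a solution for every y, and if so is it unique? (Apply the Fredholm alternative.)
(I - K) is singular (det(I - K) = 0, i.e. 1 ∈ sigma(K)). (I - K) x = y is solvable iff y ⊥ ker((I - K)^*) = span{(4, 1, 0)}, i.e. iff 4y_1 + y_2 = 0. When solvable, the solutions are x = y + c·(1, -3, -3), c arbitrary (ker(I - K) = span{(1, -3, -3)}, dimension 1).

K has rank 1, so it is an outer product K = u v^T: every row of K is a multiple of one row vector. Reading off the entries, u = (1, -3, -3) and v = (4, 1, 0) (row i of K equals u_i·v^T). A rank-one matrix u v^T satisfies K u = u (v·u) and kills the (2)-dimensional subspace v^⊥, so its characteristic polynomial is lambda^2 (lambda - v·u) with v·u = tr K = 1. Hence the eigenvalues of I - K are 1 (multiplicity 2) and 1 - (1) = 0, so det(I - K) = 0. (Direct check: I - K =
[[-3, -1, 0],
 [12, 4, 0],
 [12, 3, 1]]
has determinant 0.) So 1 is an eigenvalue of K and (I - K) is not invertible. The finite-dimensional Fredholm alternative says: either (I - K) is invertible, or ker(I - K) ≠ {0} and then range(I - K) = ker((I - K)^*)^⊥, with dim ker(I - K) = dim ker((I - K)^*). We are in the second case, so we need both kernels. Kernel of I - K: (I - K) u = u - u (v·u) = u - u = 0, so ker(I - K) = span{u} = span{(1, -3, -3)} (it is exactly 1-dimensional because rank(I - K) = 2). Kernel of the adjoint: K is real, so (I - K)^* = I - K^T = I - v u^T, and (I - v u^T) v = v - v (u·v) = 0; hence ker((I - K)^*) = span{v} = span{(4, 1, 0)}. Therefore (I - K) x = y is solvable iff <y, v> = 0, i.e. iff 4y_1 + y_2 = 0. When this holds, K y = u (v·y) = 0, so (I - K) y = y and x = y is a particular solution; the full solution set is the line x = y + c·u = y + c·(1, -3, -3), c ∈ C.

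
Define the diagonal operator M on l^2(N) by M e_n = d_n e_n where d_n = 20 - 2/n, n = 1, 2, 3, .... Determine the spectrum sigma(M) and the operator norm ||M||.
sigma(M) = {20 - 2/n : n ≥ 1} ∪ {20}; ||M|| = 20

A bounded diagonal operator on l^2 with diagonal entries d_n has spectrum equal to the closure of {d_n : n ≥ 1}: every d_n is an eigenvalue (with eigenvector e_n), so {d_n} ⊂ sigma(M); the spectrum is closed, so its closure is too; and for lambda not in the closure, (M - lambda I) has bounded inverse (the diagonal entries 1/(d_n - lambda) are bounded). For our sequence d_n = 20 - 2/n, n = 1, 2, 3, ...:
  - {d_n} = {20 - 2/n : n ≥ 1}; the only limit point is 20
  - closure = {20 - 2/n : n ≥ 1} ∪ {20}
For the norm: a diagonal operator has ||M|| = sup_n |d_n|. Here d_n = 20 - 2/n increases monotonically from d_1 = 18 toward 20, with all terms in [18, 20); so sup_n |d_n| = 20 (the supremum is the limit, not attained). So ||M|| = 20.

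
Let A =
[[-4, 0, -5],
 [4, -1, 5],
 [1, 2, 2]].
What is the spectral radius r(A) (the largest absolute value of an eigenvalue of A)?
r(A) ≈ 5.0576

The eigenvalues of A are the roots of its characteristic polynomial. With M = A (coefficients from the trace, the sum of principal 2x2 minors, and det A):
  p(λ) = det(λ I - M) = λ^3 + 3λ^2 - 11λ - 3.
No integer candidate from the rational root theorem (±divisors of 3) is a root, so the roots are irrational. The cubic discriminant is Δ = 8276 > 0, so there are three distinct real roots. p(-6) = -45 and p(-5) = 2 have opposite signs, so a root lies in (-6, -5); Newton's method refines it to λ ≈ -5.0576. p(-1) = 10 and p(0) = -3 have opposite signs, so a root lies in (-1, 0); Newton's method refines it to λ ≈ -0.2563. p(2) = -5 and p(3) = 18 have opposite signs, so a root lies in (2, 3); Newton's method refines it to λ ≈ 2.314. Check (Vieta): the three roots sum to -3, matching tr M = -3.
Thus the eigenvalues (to 4 decimals) are -5.0576 (modulus 5.0576); -0.2563 (modulus 0.2563); 2.314 (modulus 2.314). The spectral radius is the largest modulus: r(A) ≈ 5.0576. (Cross-check: r(A) ≤ ||A||_2 ≈ 9.3189; equality holds whenever A is normal, though it can also hold for some non-normal A.)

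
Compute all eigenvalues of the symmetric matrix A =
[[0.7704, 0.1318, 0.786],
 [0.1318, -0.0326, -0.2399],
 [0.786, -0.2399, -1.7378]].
sigma(A) ≈ {-2, 0, 1}

A is real symmetric, so its spectrum consists of real eigenvalues. Expanding the characteristic polynomial of the displayed matrix gives
  det(λ I - A) = p(λ) = λ^3 + (1)λ^2 + (-2)λ + (0).
Solving p(λ) = 0 yields eigenvalues ≈ -2, 0, 1. (A is shown rounded to 4 decimals, so these recover the underlying integer eigenvalues to within that precision.)
Verification: the trace of A = -1 equals the sum of eigenvalues -1, and det(A) ≈ -0.0001 matches the eigenvalue product 0.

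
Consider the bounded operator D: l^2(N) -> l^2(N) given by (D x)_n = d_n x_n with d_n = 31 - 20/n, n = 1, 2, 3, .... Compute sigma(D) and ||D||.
sigma(D) = {31 - 20/n : n ≥ 1} ∪ {31}; ||D|| = 31

A bounded diagonal operator on l^2 with diagonal entries d_n has spectrum equal to the closure of {d_n : n ≥ 1}: every d_n is an eigenvalue (with eigenvector e_n), so {d_n} ⊂ sigma(D); the spectrum is closed, so its closure is too; and for lambda not in the closure, (D - lambda I) has bounded inverse (the diagonal entries 1/(d_n - lambda) are bounded). For our sequence d_n = 31 - 20/n, n = 1, 2, 3, ...:
  - {d_n} = {31 - 20/n : n ≥ 1}; the only limit point is 31
  - closure = {31 - 20/n : n ≥ 1} ∪ {31}
For the norm: a diagonal operator has ||D|| = sup_n |d_n|. Here d_n = 31 - 20/n increases monotonically from d_1 = 11 toward 31, with all terms in [11, 31); so sup_n |d_n| = 31 (the supremum is the limit, not attained). So ||D|| = 31.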